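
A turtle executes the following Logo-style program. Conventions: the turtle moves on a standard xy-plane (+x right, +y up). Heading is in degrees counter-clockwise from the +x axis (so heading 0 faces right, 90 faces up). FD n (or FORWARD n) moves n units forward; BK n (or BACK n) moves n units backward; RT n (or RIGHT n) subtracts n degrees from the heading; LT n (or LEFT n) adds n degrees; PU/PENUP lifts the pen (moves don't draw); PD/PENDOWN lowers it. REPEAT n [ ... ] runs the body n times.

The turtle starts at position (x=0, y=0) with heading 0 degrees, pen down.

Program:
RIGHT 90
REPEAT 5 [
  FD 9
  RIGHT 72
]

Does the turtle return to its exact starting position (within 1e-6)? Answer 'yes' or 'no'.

Executing turtle program step by step:
Start: pos=(0,0), heading=0, pen down
RT 90: heading 0 -> 270
REPEAT 5 [
  -- iteration 1/5 --
  FD 9: (0,0) -> (0,-9) [heading=270, draw]
  RT 72: heading 270 -> 198
  -- iteration 2/5 --
  FD 9: (0,-9) -> (-8.56,-11.781) [heading=198, draw]
  RT 72: heading 198 -> 126
  -- iteration 3/5 --
  FD 9: (-8.56,-11.781) -> (-13.85,-4.5) [heading=126, draw]
  RT 72: heading 126 -> 54
  -- iteration 4/5 --
  FD 9: (-13.85,-4.5) -> (-8.56,2.781) [heading=54, draw]
  RT 72: heading 54 -> 342
  -- iteration 5/5 --
  FD 9: (-8.56,2.781) -> (0,0) [heading=342, draw]
  RT 72: heading 342 -> 270
]
Final: pos=(0,0), heading=270, 5 segment(s) drawn

Start position: (0, 0)
Final position: (0, 0)
Distance = 0; < 1e-6 -> CLOSED

Answer: yes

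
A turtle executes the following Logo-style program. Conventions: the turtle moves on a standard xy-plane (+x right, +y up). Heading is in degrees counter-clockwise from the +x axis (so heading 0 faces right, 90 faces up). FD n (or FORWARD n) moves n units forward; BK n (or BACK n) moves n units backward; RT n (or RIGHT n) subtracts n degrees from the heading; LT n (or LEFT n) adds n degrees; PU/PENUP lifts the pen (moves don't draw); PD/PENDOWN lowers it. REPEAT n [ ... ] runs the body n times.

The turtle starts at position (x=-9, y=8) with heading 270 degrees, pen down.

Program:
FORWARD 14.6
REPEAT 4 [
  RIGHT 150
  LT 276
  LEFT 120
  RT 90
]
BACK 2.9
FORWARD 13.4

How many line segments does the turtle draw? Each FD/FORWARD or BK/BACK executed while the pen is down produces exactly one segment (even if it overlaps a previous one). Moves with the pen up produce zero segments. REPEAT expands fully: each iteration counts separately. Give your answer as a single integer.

Answer: 3

Derivation:
Executing turtle program step by step:
Start: pos=(-9,8), heading=270, pen down
FD 14.6: (-9,8) -> (-9,-6.6) [heading=270, draw]
REPEAT 4 [
  -- iteration 1/4 --
  RT 150: heading 270 -> 120
  LT 276: heading 120 -> 36
  LT 120: heading 36 -> 156
  RT 90: heading 156 -> 66
  -- iteration 2/4 --
  RT 150: heading 66 -> 276
  LT 276: heading 276 -> 192
  LT 120: heading 192 -> 312
  RT 90: heading 312 -> 222
  -- iteration 3/4 --
  RT 150: heading 222 -> 72
  LT 276: heading 72 -> 348
  LT 120: heading 348 -> 108
  RT 90: heading 108 -> 18
  -- iteration 4/4 --
  RT 150: heading 18 -> 228
  LT 276: heading 228 -> 144
  LT 120: heading 144 -> 264
  RT 90: heading 264 -> 174
]
BK 2.9: (-9,-6.6) -> (-6.116,-6.903) [heading=174, draw]
FD 13.4: (-6.116,-6.903) -> (-19.442,-5.502) [heading=174, draw]
Final: pos=(-19.442,-5.502), heading=174, 3 segment(s) drawn
Segments drawn: 3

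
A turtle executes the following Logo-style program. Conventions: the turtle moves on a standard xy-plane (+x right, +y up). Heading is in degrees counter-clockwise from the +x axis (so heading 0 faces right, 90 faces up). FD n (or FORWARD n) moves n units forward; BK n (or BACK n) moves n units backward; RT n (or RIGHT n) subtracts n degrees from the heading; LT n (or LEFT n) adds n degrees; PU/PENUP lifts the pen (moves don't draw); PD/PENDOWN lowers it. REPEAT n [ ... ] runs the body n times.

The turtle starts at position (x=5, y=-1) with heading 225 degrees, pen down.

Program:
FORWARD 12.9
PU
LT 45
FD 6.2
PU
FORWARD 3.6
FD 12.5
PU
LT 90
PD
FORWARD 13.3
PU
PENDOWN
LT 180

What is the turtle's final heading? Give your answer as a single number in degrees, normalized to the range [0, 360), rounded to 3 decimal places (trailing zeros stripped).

Answer: 180

Derivation:
Executing turtle program step by step:
Start: pos=(5,-1), heading=225, pen down
FD 12.9: (5,-1) -> (-4.122,-10.122) [heading=225, draw]
PU: pen up
LT 45: heading 225 -> 270
FD 6.2: (-4.122,-10.122) -> (-4.122,-16.322) [heading=270, move]
PU: pen up
FD 3.6: (-4.122,-16.322) -> (-4.122,-19.922) [heading=270, move]
FD 12.5: (-4.122,-19.922) -> (-4.122,-32.422) [heading=270, move]
PU: pen up
LT 90: heading 270 -> 0
PD: pen down
FD 13.3: (-4.122,-32.422) -> (9.178,-32.422) [heading=0, draw]
PU: pen up
PD: pen down
LT 180: heading 0 -> 180
Final: pos=(9.178,-32.422), heading=180, 2 segment(s) drawn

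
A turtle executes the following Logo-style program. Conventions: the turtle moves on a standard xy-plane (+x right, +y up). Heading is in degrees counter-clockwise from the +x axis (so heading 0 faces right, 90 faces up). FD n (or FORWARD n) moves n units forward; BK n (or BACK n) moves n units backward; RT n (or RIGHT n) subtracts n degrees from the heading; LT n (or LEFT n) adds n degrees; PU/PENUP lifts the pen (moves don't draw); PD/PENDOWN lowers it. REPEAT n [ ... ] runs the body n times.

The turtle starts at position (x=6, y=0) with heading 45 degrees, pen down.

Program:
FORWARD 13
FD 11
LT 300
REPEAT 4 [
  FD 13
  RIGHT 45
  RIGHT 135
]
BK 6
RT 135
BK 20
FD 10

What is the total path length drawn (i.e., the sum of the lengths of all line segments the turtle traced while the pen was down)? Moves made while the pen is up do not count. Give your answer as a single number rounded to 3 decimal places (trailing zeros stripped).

Answer: 112

Derivation:
Executing turtle program step by step:
Start: pos=(6,0), heading=45, pen down
FD 13: (6,0) -> (15.192,9.192) [heading=45, draw]
FD 11: (15.192,9.192) -> (22.971,16.971) [heading=45, draw]
LT 300: heading 45 -> 345
REPEAT 4 [
  -- iteration 1/4 --
  FD 13: (22.971,16.971) -> (35.528,13.606) [heading=345, draw]
  RT 45: heading 345 -> 300
  RT 135: heading 300 -> 165
  -- iteration 2/4 --
  FD 13: (35.528,13.606) -> (22.971,16.971) [heading=165, draw]
  RT 45: heading 165 -> 120
  RT 135: heading 120 -> 345
  -- iteration 3/4 --
  FD 13: (22.971,16.971) -> (35.528,13.606) [heading=345, draw]
  RT 45: heading 345 -> 300
  RT 135: heading 300 -> 165
  -- iteration 4/4 --
  FD 13: (35.528,13.606) -> (22.971,16.971) [heading=165, draw]
  RT 45: heading 165 -> 120
  RT 135: heading 120 -> 345
]
BK 6: (22.971,16.971) -> (17.175,18.523) [heading=345, draw]
RT 135: heading 345 -> 210
BK 20: (17.175,18.523) -> (34.496,28.523) [heading=210, draw]
FD 10: (34.496,28.523) -> (25.835,23.523) [heading=210, draw]
Final: pos=(25.835,23.523), heading=210, 9 segment(s) drawn

Segment lengths:
  seg 1: (6,0) -> (15.192,9.192), length = 13
  seg 2: (15.192,9.192) -> (22.971,16.971), length = 11
  seg 3: (22.971,16.971) -> (35.528,13.606), length = 13
  seg 4: (35.528,13.606) -> (22.971,16.971), length = 13
  seg 5: (22.971,16.971) -> (35.528,13.606), length = 13
  seg 6: (35.528,13.606) -> (22.971,16.971), length = 13
  seg 7: (22.971,16.971) -> (17.175,18.523), length = 6
  seg 8: (17.175,18.523) -> (34.496,28.523), length = 20
  seg 9: (34.496,28.523) -> (25.835,23.523), length = 10
Total = 112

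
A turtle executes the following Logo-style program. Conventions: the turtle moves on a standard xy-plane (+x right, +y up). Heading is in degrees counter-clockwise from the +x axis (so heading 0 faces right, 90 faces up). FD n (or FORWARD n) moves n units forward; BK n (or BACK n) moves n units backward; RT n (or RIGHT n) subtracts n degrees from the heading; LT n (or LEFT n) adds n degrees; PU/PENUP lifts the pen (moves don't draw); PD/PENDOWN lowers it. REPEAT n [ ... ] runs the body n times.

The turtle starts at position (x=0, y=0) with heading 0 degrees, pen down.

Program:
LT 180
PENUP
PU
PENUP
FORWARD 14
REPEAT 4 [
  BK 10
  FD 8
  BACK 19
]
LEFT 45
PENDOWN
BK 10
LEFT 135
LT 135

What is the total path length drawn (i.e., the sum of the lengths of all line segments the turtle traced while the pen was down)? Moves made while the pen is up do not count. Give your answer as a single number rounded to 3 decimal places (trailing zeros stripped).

Executing turtle program step by step:
Start: pos=(0,0), heading=0, pen down
LT 180: heading 0 -> 180
PU: pen up
PU: pen up
PU: pen up
FD 14: (0,0) -> (-14,0) [heading=180, move]
REPEAT 4 [
  -- iteration 1/4 --
  BK 10: (-14,0) -> (-4,0) [heading=180, move]
  FD 8: (-4,0) -> (-12,0) [heading=180, move]
  BK 19: (-12,0) -> (7,0) [heading=180, move]
  -- iteration 2/4 --
  BK 10: (7,0) -> (17,0) [heading=180, move]
  FD 8: (17,0) -> (9,0) [heading=180, move]
  BK 19: (9,0) -> (28,0) [heading=180, move]
  -- iteration 3/4 --
  BK 10: (28,0) -> (38,0) [heading=180, move]
  FD 8: (38,0) -> (30,0) [heading=180, move]
  BK 19: (30,0) -> (49,0) [heading=180, move]
  -- iteration 4/4 --
  BK 10: (49,0) -> (59,0) [heading=180, move]
  FD 8: (59,0) -> (51,0) [heading=180, move]
  BK 19: (51,0) -> (70,0) [heading=180, move]
]
LT 45: heading 180 -> 225
PD: pen down
BK 10: (70,0) -> (77.071,7.071) [heading=225, draw]
LT 135: heading 225 -> 0
LT 135: heading 0 -> 135
Final: pos=(77.071,7.071), heading=135, 1 segment(s) drawn

Segment lengths:
  seg 1: (70,0) -> (77.071,7.071), length = 10
Total = 10

Answer: 10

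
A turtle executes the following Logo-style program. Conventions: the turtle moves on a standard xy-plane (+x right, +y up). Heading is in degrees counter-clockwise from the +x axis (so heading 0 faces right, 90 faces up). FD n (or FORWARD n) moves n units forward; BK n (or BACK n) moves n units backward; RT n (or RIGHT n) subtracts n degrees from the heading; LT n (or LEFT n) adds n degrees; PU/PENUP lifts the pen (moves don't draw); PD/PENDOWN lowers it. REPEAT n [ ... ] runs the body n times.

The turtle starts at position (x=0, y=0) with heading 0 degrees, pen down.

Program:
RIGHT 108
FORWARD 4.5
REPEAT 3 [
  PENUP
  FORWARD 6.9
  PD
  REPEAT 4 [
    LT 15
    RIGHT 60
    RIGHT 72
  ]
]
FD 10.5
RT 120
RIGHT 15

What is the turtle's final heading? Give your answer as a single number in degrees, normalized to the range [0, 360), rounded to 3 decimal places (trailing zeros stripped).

Executing turtle program step by step:
Start: pos=(0,0), heading=0, pen down
RT 108: heading 0 -> 252
FD 4.5: (0,0) -> (-1.391,-4.28) [heading=252, draw]
REPEAT 3 [
  -- iteration 1/3 --
  PU: pen up
  FD 6.9: (-1.391,-4.28) -> (-3.523,-10.842) [heading=252, move]
  PD: pen down
  REPEAT 4 [
    -- iteration 1/4 --
    LT 15: heading 252 -> 267
    RT 60: heading 267 -> 207
    RT 72: heading 207 -> 135
    -- iteration 2/4 --
    LT 15: heading 135 -> 150
    RT 60: heading 150 -> 90
    RT 72: heading 90 -> 18
    -- iteration 3/4 --
    LT 15: heading 18 -> 33
    RT 60: heading 33 -> 333
    RT 72: heading 333 -> 261
    -- iteration 4/4 --
    LT 15: heading 261 -> 276
    RT 60: heading 276 -> 216
    RT 72: heading 216 -> 144
  ]
  -- iteration 2/3 --
  PU: pen up
  FD 6.9: (-3.523,-10.842) -> (-9.105,-6.786) [heading=144, move]
  PD: pen down
  REPEAT 4 [
    -- iteration 1/4 --
    LT 15: heading 144 -> 159
    RT 60: heading 159 -> 99
    RT 72: heading 99 -> 27
    -- iteration 2/4 --
    LT 15: heading 27 -> 42
    RT 60: heading 42 -> 342
    RT 72: heading 342 -> 270
    -- iteration 3/4 --
    LT 15: heading 270 -> 285
    RT 60: heading 285 -> 225
    RT 72: heading 225 -> 153
    -- iteration 4/4 --
    LT 15: heading 153 -> 168
    RT 60: heading 168 -> 108
    RT 72: heading 108 -> 36
  ]
  -- iteration 3/3 --
  PU: pen up
  FD 6.9: (-9.105,-6.786) -> (-3.523,-2.731) [heading=36, move]
  PD: pen down
  REPEAT 4 [
    -- iteration 1/4 --
    LT 15: heading 36 -> 51
    RT 60: heading 51 -> 351
    RT 72: heading 351 -> 279
    -- iteration 2/4 --
    LT 15: heading 279 -> 294
    RT 60: heading 294 -> 234
    RT 72: heading 234 -> 162
    -- iteration 3/4 --
    LT 15: heading 162 -> 177
    RT 60: heading 177 -> 117
    RT 72: heading 117 -> 45
    -- iteration 4/4 --
    LT 15: heading 45 -> 60
    RT 60: heading 60 -> 0
    RT 72: heading 0 -> 288
  ]
]
FD 10.5: (-3.523,-2.731) -> (-0.278,-12.717) [heading=288, draw]
RT 120: heading 288 -> 168
RT 15: heading 168 -> 153
Final: pos=(-0.278,-12.717), heading=153, 2 segment(s) drawn

Answer: 153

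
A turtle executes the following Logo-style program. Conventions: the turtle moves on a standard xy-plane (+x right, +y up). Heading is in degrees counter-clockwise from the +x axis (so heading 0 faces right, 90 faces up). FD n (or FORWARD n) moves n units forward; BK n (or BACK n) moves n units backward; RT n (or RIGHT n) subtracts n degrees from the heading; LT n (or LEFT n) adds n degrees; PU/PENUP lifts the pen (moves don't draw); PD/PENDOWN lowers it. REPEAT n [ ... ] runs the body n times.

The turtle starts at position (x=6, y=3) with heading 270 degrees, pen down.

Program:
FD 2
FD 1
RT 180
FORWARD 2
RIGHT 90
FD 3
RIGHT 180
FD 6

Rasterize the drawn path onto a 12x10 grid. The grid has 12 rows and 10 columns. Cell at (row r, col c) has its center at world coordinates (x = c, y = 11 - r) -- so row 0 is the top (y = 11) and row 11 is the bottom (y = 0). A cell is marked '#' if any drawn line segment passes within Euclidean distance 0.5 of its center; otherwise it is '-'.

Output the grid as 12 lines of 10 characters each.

Segment 0: (6,3) -> (6,1)
Segment 1: (6,1) -> (6,0)
Segment 2: (6,0) -> (6,2)
Segment 3: (6,2) -> (9,2)
Segment 4: (9,2) -> (3,2)

Answer: ----------
----------
----------
----------
----------
----------
----------
----------
------#---
---#######
------#---
------#---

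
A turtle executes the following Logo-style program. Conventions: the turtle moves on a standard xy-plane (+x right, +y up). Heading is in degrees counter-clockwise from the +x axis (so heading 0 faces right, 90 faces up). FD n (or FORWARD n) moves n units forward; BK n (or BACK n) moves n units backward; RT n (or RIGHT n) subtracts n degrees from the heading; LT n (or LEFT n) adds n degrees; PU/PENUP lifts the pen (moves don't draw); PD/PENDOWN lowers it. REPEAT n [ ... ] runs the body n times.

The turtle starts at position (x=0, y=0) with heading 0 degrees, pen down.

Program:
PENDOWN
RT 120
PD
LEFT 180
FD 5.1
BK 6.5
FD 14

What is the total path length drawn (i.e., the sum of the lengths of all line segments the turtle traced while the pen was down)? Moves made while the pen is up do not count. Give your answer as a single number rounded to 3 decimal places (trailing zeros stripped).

Executing turtle program step by step:
Start: pos=(0,0), heading=0, pen down
PD: pen down
RT 120: heading 0 -> 240
PD: pen down
LT 180: heading 240 -> 60
FD 5.1: (0,0) -> (2.55,4.417) [heading=60, draw]
BK 6.5: (2.55,4.417) -> (-0.7,-1.212) [heading=60, draw]
FD 14: (-0.7,-1.212) -> (6.3,10.912) [heading=60, draw]
Final: pos=(6.3,10.912), heading=60, 3 segment(s) drawn

Segment lengths:
  seg 1: (0,0) -> (2.55,4.417), length = 5.1
  seg 2: (2.55,4.417) -> (-0.7,-1.212), length = 6.5
  seg 3: (-0.7,-1.212) -> (6.3,10.912), length = 14
Total = 25.6

Answer: 25.6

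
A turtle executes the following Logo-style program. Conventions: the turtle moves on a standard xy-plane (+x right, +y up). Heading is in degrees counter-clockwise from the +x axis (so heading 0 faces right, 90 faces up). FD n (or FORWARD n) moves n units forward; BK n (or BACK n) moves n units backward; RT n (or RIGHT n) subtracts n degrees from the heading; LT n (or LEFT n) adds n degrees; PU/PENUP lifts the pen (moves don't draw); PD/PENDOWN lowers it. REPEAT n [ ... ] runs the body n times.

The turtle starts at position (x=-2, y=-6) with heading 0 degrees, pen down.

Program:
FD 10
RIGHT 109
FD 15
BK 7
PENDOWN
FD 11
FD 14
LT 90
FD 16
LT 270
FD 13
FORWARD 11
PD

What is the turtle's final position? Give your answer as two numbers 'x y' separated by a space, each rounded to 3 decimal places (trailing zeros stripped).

Executing turtle program step by step:
Start: pos=(-2,-6), heading=0, pen down
FD 10: (-2,-6) -> (8,-6) [heading=0, draw]
RT 109: heading 0 -> 251
FD 15: (8,-6) -> (3.116,-20.183) [heading=251, draw]
BK 7: (3.116,-20.183) -> (5.395,-13.564) [heading=251, draw]
PD: pen down
FD 11: (5.395,-13.564) -> (1.814,-23.965) [heading=251, draw]
FD 14: (1.814,-23.965) -> (-2.744,-37.202) [heading=251, draw]
LT 90: heading 251 -> 341
FD 16: (-2.744,-37.202) -> (12.385,-42.411) [heading=341, draw]
LT 270: heading 341 -> 251
FD 13: (12.385,-42.411) -> (8.152,-54.703) [heading=251, draw]
FD 11: (8.152,-54.703) -> (4.571,-65.104) [heading=251, draw]
PD: pen down
Final: pos=(4.571,-65.104), heading=251, 8 segment(s) drawn

Answer: 4.571 -65.104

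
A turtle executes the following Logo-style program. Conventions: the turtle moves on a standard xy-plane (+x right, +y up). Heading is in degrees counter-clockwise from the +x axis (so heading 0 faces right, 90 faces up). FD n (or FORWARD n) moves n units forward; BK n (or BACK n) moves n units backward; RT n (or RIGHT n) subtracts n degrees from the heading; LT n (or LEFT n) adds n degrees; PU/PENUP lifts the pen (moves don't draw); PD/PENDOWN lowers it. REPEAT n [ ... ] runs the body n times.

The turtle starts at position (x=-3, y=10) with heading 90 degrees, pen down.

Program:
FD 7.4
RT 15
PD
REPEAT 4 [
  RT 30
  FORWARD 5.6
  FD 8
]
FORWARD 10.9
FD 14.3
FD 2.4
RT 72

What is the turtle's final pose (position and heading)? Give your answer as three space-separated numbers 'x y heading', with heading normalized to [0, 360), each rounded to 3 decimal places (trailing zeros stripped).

Answer: 62.023 -2.116 243

Derivation:
Executing turtle program step by step:
Start: pos=(-3,10), heading=90, pen down
FD 7.4: (-3,10) -> (-3,17.4) [heading=90, draw]
RT 15: heading 90 -> 75
PD: pen down
REPEAT 4 [
  -- iteration 1/4 --
  RT 30: heading 75 -> 45
  FD 5.6: (-3,17.4) -> (0.96,21.36) [heading=45, draw]
  FD 8: (0.96,21.36) -> (6.617,27.017) [heading=45, draw]
  -- iteration 2/4 --
  RT 30: heading 45 -> 15
  FD 5.6: (6.617,27.017) -> (12.026,28.466) [heading=15, draw]
  FD 8: (12.026,28.466) -> (19.753,30.537) [heading=15, draw]
  -- iteration 3/4 --
  RT 30: heading 15 -> 345
  FD 5.6: (19.753,30.537) -> (25.162,29.087) [heading=345, draw]
  FD 8: (25.162,29.087) -> (32.89,27.017) [heading=345, draw]
  -- iteration 4/4 --
  RT 30: heading 345 -> 315
  FD 5.6: (32.89,27.017) -> (36.85,23.057) [heading=315, draw]
  FD 8: (36.85,23.057) -> (42.506,17.4) [heading=315, draw]
]
FD 10.9: (42.506,17.4) -> (50.214,9.693) [heading=315, draw]
FD 14.3: (50.214,9.693) -> (60.326,-0.419) [heading=315, draw]
FD 2.4: (60.326,-0.419) -> (62.023,-2.116) [heading=315, draw]
RT 72: heading 315 -> 243
Final: pos=(62.023,-2.116), heading=243, 12 segment(s) drawn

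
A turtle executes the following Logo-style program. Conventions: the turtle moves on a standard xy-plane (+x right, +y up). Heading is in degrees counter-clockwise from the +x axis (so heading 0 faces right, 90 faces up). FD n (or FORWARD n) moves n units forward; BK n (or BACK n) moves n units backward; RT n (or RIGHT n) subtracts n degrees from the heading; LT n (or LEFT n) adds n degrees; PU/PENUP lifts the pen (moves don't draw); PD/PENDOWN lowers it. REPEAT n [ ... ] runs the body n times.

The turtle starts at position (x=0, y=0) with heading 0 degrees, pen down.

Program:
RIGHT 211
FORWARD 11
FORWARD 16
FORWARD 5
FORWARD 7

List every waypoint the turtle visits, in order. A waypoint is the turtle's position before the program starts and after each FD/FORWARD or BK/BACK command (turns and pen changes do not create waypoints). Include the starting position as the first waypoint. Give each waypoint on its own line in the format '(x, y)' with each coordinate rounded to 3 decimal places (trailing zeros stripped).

Executing turtle program step by step:
Start: pos=(0,0), heading=0, pen down
RT 211: heading 0 -> 149
FD 11: (0,0) -> (-9.429,5.665) [heading=149, draw]
FD 16: (-9.429,5.665) -> (-23.144,13.906) [heading=149, draw]
FD 5: (-23.144,13.906) -> (-27.429,16.481) [heading=149, draw]
FD 7: (-27.429,16.481) -> (-33.43,20.086) [heading=149, draw]
Final: pos=(-33.43,20.086), heading=149, 4 segment(s) drawn
Waypoints (5 total):
(0, 0)
(-9.429, 5.665)
(-23.144, 13.906)
(-27.429, 16.481)
(-33.43, 20.086)

Answer: (0, 0)
(-9.429, 5.665)
(-23.144, 13.906)
(-27.429, 16.481)
(-33.43, 20.086)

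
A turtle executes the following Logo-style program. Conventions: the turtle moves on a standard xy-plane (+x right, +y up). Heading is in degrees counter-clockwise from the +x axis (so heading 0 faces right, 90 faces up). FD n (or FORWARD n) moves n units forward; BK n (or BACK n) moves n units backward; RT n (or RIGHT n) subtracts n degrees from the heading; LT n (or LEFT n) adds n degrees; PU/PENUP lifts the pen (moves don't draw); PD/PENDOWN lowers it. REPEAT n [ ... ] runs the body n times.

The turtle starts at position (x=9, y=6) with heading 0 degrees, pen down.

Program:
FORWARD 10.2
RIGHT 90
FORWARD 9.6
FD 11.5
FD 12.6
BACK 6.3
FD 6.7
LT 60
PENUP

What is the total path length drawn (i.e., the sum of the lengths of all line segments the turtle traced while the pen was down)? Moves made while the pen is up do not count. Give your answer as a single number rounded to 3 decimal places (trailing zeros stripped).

Executing turtle program step by step:
Start: pos=(9,6), heading=0, pen down
FD 10.2: (9,6) -> (19.2,6) [heading=0, draw]
RT 90: heading 0 -> 270
FD 9.6: (19.2,6) -> (19.2,-3.6) [heading=270, draw]
FD 11.5: (19.2,-3.6) -> (19.2,-15.1) [heading=270, draw]
FD 12.6: (19.2,-15.1) -> (19.2,-27.7) [heading=270, draw]
BK 6.3: (19.2,-27.7) -> (19.2,-21.4) [heading=270, draw]
FD 6.7: (19.2,-21.4) -> (19.2,-28.1) [heading=270, draw]
LT 60: heading 270 -> 330
PU: pen up
Final: pos=(19.2,-28.1), heading=330, 6 segment(s) drawn

Segment lengths:
  seg 1: (9,6) -> (19.2,6), length = 10.2
  seg 2: (19.2,6) -> (19.2,-3.6), length = 9.6
  seg 3: (19.2,-3.6) -> (19.2,-15.1), length = 11.5
  seg 4: (19.2,-15.1) -> (19.2,-27.7), length = 12.6
  seg 5: (19.2,-27.7) -> (19.2,-21.4), length = 6.3
  seg 6: (19.2,-21.4) -> (19.2,-28.1), length = 6.7
Total = 56.9

Answer: 56.9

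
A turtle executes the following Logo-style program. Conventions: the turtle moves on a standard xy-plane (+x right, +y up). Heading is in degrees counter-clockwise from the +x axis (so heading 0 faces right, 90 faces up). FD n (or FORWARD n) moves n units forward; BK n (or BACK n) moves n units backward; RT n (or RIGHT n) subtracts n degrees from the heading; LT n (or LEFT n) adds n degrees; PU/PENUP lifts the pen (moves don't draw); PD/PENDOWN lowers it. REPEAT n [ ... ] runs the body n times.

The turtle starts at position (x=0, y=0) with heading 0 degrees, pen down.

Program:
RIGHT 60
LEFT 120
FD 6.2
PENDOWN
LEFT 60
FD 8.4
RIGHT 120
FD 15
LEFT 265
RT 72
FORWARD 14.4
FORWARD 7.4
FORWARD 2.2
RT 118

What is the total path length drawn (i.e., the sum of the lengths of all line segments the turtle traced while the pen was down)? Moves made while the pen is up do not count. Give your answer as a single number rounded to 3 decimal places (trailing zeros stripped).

Answer: 53.6

Derivation:
Executing turtle program step by step:
Start: pos=(0,0), heading=0, pen down
RT 60: heading 0 -> 300
LT 120: heading 300 -> 60
FD 6.2: (0,0) -> (3.1,5.369) [heading=60, draw]
PD: pen down
LT 60: heading 60 -> 120
FD 8.4: (3.1,5.369) -> (-1.1,12.644) [heading=120, draw]
RT 120: heading 120 -> 0
FD 15: (-1.1,12.644) -> (13.9,12.644) [heading=0, draw]
LT 265: heading 0 -> 265
RT 72: heading 265 -> 193
FD 14.4: (13.9,12.644) -> (-0.131,9.405) [heading=193, draw]
FD 7.4: (-0.131,9.405) -> (-7.341,7.74) [heading=193, draw]
FD 2.2: (-7.341,7.74) -> (-9.485,7.245) [heading=193, draw]
RT 118: heading 193 -> 75
Final: pos=(-9.485,7.245), heading=75, 6 segment(s) drawn

Segment lengths:
  seg 1: (0,0) -> (3.1,5.369), length = 6.2
  seg 2: (3.1,5.369) -> (-1.1,12.644), length = 8.4
  seg 3: (-1.1,12.644) -> (13.9,12.644), length = 15
  seg 4: (13.9,12.644) -> (-0.131,9.405), length = 14.4
  seg 5: (-0.131,9.405) -> (-7.341,7.74), length = 7.4
  seg 6: (-7.341,7.74) -> (-9.485,7.245), length = 2.2
Total = 53.6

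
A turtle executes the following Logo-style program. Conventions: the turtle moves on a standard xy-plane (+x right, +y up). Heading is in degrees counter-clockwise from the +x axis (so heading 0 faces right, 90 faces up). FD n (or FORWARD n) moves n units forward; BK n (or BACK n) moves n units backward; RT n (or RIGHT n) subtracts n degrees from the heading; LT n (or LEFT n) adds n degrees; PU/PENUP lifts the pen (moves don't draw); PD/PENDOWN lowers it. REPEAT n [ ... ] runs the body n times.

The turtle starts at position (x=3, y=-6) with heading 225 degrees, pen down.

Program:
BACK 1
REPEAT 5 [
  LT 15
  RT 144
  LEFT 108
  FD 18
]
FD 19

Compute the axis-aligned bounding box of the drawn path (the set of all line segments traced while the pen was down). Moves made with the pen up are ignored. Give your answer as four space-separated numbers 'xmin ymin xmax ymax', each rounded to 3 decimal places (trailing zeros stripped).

Answer: -80.32 -13.556 3.707 35.377

Derivation:
Executing turtle program step by step:
Start: pos=(3,-6), heading=225, pen down
BK 1: (3,-6) -> (3.707,-5.293) [heading=225, draw]
REPEAT 5 [
  -- iteration 1/5 --
  LT 15: heading 225 -> 240
  RT 144: heading 240 -> 96
  LT 108: heading 96 -> 204
  FD 18: (3.707,-5.293) -> (-12.737,-12.614) [heading=204, draw]
  -- iteration 2/5 --
  LT 15: heading 204 -> 219
  RT 144: heading 219 -> 75
  LT 108: heading 75 -> 183
  FD 18: (-12.737,-12.614) -> (-30.712,-13.556) [heading=183, draw]
  -- iteration 3/5 --
  LT 15: heading 183 -> 198
  RT 144: heading 198 -> 54
  LT 108: heading 54 -> 162
  FD 18: (-30.712,-13.556) -> (-47.831,-7.994) [heading=162, draw]
  -- iteration 4/5 --
  LT 15: heading 162 -> 177
  RT 144: heading 177 -> 33
  LT 108: heading 33 -> 141
  FD 18: (-47.831,-7.994) -> (-61.82,3.334) [heading=141, draw]
  -- iteration 5/5 --
  LT 15: heading 141 -> 156
  RT 144: heading 156 -> 12
  LT 108: heading 12 -> 120
  FD 18: (-61.82,3.334) -> (-70.82,18.922) [heading=120, draw]
]
FD 19: (-70.82,18.922) -> (-80.32,35.377) [heading=120, draw]
Final: pos=(-80.32,35.377), heading=120, 7 segment(s) drawn

Segment endpoints: x in {-80.32, -70.82, -61.82, -47.831, -30.712, -12.737, 3, 3.707}, y in {-13.556, -12.614, -7.994, -6, -5.293, 3.334, 18.922, 35.377}
xmin=-80.32, ymin=-13.556, xmax=3.707, ymax=35.377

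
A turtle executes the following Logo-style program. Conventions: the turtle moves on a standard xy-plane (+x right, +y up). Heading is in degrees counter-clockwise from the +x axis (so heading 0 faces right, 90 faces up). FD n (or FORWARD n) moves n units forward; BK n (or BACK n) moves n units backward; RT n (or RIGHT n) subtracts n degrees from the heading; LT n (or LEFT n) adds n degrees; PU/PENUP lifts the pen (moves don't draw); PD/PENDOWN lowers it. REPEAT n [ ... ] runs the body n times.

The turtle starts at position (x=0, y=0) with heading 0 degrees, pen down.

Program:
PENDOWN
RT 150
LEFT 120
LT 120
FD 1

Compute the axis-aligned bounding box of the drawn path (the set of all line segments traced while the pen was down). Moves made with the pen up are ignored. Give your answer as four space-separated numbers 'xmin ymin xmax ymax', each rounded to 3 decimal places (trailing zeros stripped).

Executing turtle program step by step:
Start: pos=(0,0), heading=0, pen down
PD: pen down
RT 150: heading 0 -> 210
LT 120: heading 210 -> 330
LT 120: heading 330 -> 90
FD 1: (0,0) -> (0,1) [heading=90, draw]
Final: pos=(0,1), heading=90, 1 segment(s) drawn

Segment endpoints: x in {0, 0}, y in {0, 1}
xmin=0, ymin=0, xmax=0, ymax=1

Answer: 0 0 0 1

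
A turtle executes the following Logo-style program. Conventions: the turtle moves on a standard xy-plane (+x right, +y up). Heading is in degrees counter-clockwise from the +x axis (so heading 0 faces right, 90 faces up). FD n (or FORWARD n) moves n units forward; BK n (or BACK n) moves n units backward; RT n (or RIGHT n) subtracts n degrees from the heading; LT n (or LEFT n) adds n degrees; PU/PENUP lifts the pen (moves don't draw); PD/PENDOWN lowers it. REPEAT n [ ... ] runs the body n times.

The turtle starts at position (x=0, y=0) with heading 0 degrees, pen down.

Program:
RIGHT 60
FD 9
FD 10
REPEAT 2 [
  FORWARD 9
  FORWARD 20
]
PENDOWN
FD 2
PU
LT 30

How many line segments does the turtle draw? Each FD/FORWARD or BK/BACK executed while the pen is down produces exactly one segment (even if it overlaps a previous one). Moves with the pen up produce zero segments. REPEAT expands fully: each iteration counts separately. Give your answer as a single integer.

Answer: 7

Derivation:
Executing turtle program step by step:
Start: pos=(0,0), heading=0, pen down
RT 60: heading 0 -> 300
FD 9: (0,0) -> (4.5,-7.794) [heading=300, draw]
FD 10: (4.5,-7.794) -> (9.5,-16.454) [heading=300, draw]
REPEAT 2 [
  -- iteration 1/2 --
  FD 9: (9.5,-16.454) -> (14,-24.249) [heading=300, draw]
  FD 20: (14,-24.249) -> (24,-41.569) [heading=300, draw]
  -- iteration 2/2 --
  FD 9: (24,-41.569) -> (28.5,-49.363) [heading=300, draw]
  FD 20: (28.5,-49.363) -> (38.5,-66.684) [heading=300, draw]
]
PD: pen down
FD 2: (38.5,-66.684) -> (39.5,-68.416) [heading=300, draw]
PU: pen up
LT 30: heading 300 -> 330
Final: pos=(39.5,-68.416), heading=330, 7 segment(s) drawn
Segments drawn: 7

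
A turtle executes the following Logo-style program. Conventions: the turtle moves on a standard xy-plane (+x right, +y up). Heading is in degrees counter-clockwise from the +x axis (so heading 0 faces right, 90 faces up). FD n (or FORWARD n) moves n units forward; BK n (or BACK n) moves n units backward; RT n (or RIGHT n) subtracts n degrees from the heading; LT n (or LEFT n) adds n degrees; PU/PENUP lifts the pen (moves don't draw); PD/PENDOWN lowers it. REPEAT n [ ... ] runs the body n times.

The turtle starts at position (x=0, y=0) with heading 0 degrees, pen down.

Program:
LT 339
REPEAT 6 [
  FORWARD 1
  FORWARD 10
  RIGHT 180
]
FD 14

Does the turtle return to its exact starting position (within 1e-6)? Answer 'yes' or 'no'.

Answer: no

Derivation:
Executing turtle program step by step:
Start: pos=(0,0), heading=0, pen down
LT 339: heading 0 -> 339
REPEAT 6 [
  -- iteration 1/6 --
  FD 1: (0,0) -> (0.934,-0.358) [heading=339, draw]
  FD 10: (0.934,-0.358) -> (10.269,-3.942) [heading=339, draw]
  RT 180: heading 339 -> 159
  -- iteration 2/6 --
  FD 1: (10.269,-3.942) -> (9.336,-3.584) [heading=159, draw]
  FD 10: (9.336,-3.584) -> (0,0) [heading=159, draw]
  RT 180: heading 159 -> 339
  -- iteration 3/6 --
  FD 1: (0,0) -> (0.934,-0.358) [heading=339, draw]
  FD 10: (0.934,-0.358) -> (10.269,-3.942) [heading=339, draw]
  RT 180: heading 339 -> 159
  -- iteration 4/6 --
  FD 1: (10.269,-3.942) -> (9.336,-3.584) [heading=159, draw]
  FD 10: (9.336,-3.584) -> (0,0) [heading=159, draw]
  RT 180: heading 159 -> 339
  -- iteration 5/6 --
  FD 1: (0,0) -> (0.934,-0.358) [heading=339, draw]
  FD 10: (0.934,-0.358) -> (10.269,-3.942) [heading=339, draw]
  RT 180: heading 339 -> 159
  -- iteration 6/6 --
  FD 1: (10.269,-3.942) -> (9.336,-3.584) [heading=159, draw]
  FD 10: (9.336,-3.584) -> (0,0) [heading=159, draw]
  RT 180: heading 159 -> 339
]
FD 14: (0,0) -> (13.07,-5.017) [heading=339, draw]
Final: pos=(13.07,-5.017), heading=339, 13 segment(s) drawn

Start position: (0, 0)
Final position: (13.07, -5.017)
Distance = 14; >= 1e-6 -> NOT closed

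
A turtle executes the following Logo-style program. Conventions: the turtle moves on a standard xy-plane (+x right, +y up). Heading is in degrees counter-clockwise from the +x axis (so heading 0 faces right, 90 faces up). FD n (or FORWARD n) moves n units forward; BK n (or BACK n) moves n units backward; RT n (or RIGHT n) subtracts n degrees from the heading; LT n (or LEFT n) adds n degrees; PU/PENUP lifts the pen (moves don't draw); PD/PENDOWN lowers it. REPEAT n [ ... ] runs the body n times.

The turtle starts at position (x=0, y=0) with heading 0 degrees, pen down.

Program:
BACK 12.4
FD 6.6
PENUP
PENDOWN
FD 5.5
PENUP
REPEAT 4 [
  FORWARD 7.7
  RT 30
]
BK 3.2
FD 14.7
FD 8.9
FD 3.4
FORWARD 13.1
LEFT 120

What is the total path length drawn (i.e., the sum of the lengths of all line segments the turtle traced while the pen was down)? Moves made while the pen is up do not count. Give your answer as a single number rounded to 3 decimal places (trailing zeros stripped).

Answer: 24.5

Derivation:
Executing turtle program step by step:
Start: pos=(0,0), heading=0, pen down
BK 12.4: (0,0) -> (-12.4,0) [heading=0, draw]
FD 6.6: (-12.4,0) -> (-5.8,0) [heading=0, draw]
PU: pen up
PD: pen down
FD 5.5: (-5.8,0) -> (-0.3,0) [heading=0, draw]
PU: pen up
REPEAT 4 [
  -- iteration 1/4 --
  FD 7.7: (-0.3,0) -> (7.4,0) [heading=0, move]
  RT 30: heading 0 -> 330
  -- iteration 2/4 --
  FD 7.7: (7.4,0) -> (14.068,-3.85) [heading=330, move]
  RT 30: heading 330 -> 300
  -- iteration 3/4 --
  FD 7.7: (14.068,-3.85) -> (17.918,-10.518) [heading=300, move]
  RT 30: heading 300 -> 270
  -- iteration 4/4 --
  FD 7.7: (17.918,-10.518) -> (17.918,-18.218) [heading=270, move]
  RT 30: heading 270 -> 240
]
BK 3.2: (17.918,-18.218) -> (19.518,-15.447) [heading=240, move]
FD 14.7: (19.518,-15.447) -> (12.168,-28.178) [heading=240, move]
FD 8.9: (12.168,-28.178) -> (7.718,-35.885) [heading=240, move]
FD 3.4: (7.718,-35.885) -> (6.018,-38.83) [heading=240, move]
FD 13.1: (6.018,-38.83) -> (-0.532,-50.175) [heading=240, move]
LT 120: heading 240 -> 0
Final: pos=(-0.532,-50.175), heading=0, 3 segment(s) drawn

Segment lengths:
  seg 1: (0,0) -> (-12.4,0), length = 12.4
  seg 2: (-12.4,0) -> (-5.8,0), length = 6.6
  seg 3: (-5.8,0) -> (-0.3,0), length = 5.5
Total = 24.5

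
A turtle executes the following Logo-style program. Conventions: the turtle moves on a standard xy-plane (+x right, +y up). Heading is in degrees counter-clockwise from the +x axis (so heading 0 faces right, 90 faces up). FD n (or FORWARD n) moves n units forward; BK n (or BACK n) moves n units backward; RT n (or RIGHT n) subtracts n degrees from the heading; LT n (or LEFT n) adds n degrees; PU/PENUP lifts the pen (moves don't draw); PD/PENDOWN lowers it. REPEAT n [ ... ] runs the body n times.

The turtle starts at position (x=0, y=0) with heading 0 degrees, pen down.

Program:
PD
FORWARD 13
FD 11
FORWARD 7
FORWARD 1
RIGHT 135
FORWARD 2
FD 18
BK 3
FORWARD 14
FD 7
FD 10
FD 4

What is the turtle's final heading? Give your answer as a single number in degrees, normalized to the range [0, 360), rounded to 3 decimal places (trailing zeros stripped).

Answer: 225

Derivation:
Executing turtle program step by step:
Start: pos=(0,0), heading=0, pen down
PD: pen down
FD 13: (0,0) -> (13,0) [heading=0, draw]
FD 11: (13,0) -> (24,0) [heading=0, draw]
FD 7: (24,0) -> (31,0) [heading=0, draw]
FD 1: (31,0) -> (32,0) [heading=0, draw]
RT 135: heading 0 -> 225
FD 2: (32,0) -> (30.586,-1.414) [heading=225, draw]
FD 18: (30.586,-1.414) -> (17.858,-14.142) [heading=225, draw]
BK 3: (17.858,-14.142) -> (19.979,-12.021) [heading=225, draw]
FD 14: (19.979,-12.021) -> (10.08,-21.92) [heading=225, draw]
FD 7: (10.08,-21.92) -> (5.13,-26.87) [heading=225, draw]
FD 10: (5.13,-26.87) -> (-1.941,-33.941) [heading=225, draw]
FD 4: (-1.941,-33.941) -> (-4.77,-36.77) [heading=225, draw]
Final: pos=(-4.77,-36.77), heading=225, 11 segment(s) drawn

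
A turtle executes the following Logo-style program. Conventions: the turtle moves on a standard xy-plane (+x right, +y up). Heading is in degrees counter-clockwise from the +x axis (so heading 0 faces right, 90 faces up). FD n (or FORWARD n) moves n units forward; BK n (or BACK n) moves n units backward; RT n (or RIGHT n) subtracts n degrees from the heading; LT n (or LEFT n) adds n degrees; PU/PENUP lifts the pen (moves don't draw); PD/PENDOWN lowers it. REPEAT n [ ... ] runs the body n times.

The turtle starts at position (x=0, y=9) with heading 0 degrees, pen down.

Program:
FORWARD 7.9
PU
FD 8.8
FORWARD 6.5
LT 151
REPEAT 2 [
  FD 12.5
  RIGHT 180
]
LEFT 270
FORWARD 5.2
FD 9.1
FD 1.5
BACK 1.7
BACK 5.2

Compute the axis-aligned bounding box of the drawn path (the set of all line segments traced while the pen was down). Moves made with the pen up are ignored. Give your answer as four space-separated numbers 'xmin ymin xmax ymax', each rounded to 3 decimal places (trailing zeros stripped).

Answer: 0 9 7.9 9

Derivation:
Executing turtle program step by step:
Start: pos=(0,9), heading=0, pen down
FD 7.9: (0,9) -> (7.9,9) [heading=0, draw]
PU: pen up
FD 8.8: (7.9,9) -> (16.7,9) [heading=0, move]
FD 6.5: (16.7,9) -> (23.2,9) [heading=0, move]
LT 151: heading 0 -> 151
REPEAT 2 [
  -- iteration 1/2 --
  FD 12.5: (23.2,9) -> (12.267,15.06) [heading=151, move]
  RT 180: heading 151 -> 331
  -- iteration 2/2 --
  FD 12.5: (12.267,15.06) -> (23.2,9) [heading=331, move]
  RT 180: heading 331 -> 151
]
LT 270: heading 151 -> 61
FD 5.2: (23.2,9) -> (25.721,13.548) [heading=61, move]
FD 9.1: (25.721,13.548) -> (30.133,21.507) [heading=61, move]
FD 1.5: (30.133,21.507) -> (30.86,22.819) [heading=61, move]
BK 1.7: (30.86,22.819) -> (30.036,21.332) [heading=61, move]
BK 5.2: (30.036,21.332) -> (27.515,16.784) [heading=61, move]
Final: pos=(27.515,16.784), heading=61, 1 segment(s) drawn

Segment endpoints: x in {0, 7.9}, y in {9}
xmin=0, ymin=9, xmax=7.9, ymax=9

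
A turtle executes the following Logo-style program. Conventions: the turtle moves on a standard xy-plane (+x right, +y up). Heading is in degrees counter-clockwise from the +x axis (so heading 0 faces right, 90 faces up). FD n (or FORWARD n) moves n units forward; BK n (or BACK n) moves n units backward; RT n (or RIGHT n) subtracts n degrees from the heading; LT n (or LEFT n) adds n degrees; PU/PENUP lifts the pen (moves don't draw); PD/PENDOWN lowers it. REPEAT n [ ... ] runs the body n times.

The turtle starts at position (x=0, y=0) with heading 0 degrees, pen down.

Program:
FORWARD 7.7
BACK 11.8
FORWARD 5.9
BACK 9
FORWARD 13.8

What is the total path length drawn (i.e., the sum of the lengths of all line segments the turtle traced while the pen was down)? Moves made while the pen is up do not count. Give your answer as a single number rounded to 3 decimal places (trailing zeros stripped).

Answer: 48.2

Derivation:
Executing turtle program step by step:
Start: pos=(0,0), heading=0, pen down
FD 7.7: (0,0) -> (7.7,0) [heading=0, draw]
BK 11.8: (7.7,0) -> (-4.1,0) [heading=0, draw]
FD 5.9: (-4.1,0) -> (1.8,0) [heading=0, draw]
BK 9: (1.8,0) -> (-7.2,0) [heading=0, draw]
FD 13.8: (-7.2,0) -> (6.6,0) [heading=0, draw]
Final: pos=(6.6,0), heading=0, 5 segment(s) drawn

Segment lengths:
  seg 1: (0,0) -> (7.7,0), length = 7.7
  seg 2: (7.7,0) -> (-4.1,0), length = 11.8
  seg 3: (-4.1,0) -> (1.8,0), length = 5.9
  seg 4: (1.8,0) -> (-7.2,0), length = 9
  seg 5: (-7.2,0) -> (6.6,0), length = 13.8
Total = 48.2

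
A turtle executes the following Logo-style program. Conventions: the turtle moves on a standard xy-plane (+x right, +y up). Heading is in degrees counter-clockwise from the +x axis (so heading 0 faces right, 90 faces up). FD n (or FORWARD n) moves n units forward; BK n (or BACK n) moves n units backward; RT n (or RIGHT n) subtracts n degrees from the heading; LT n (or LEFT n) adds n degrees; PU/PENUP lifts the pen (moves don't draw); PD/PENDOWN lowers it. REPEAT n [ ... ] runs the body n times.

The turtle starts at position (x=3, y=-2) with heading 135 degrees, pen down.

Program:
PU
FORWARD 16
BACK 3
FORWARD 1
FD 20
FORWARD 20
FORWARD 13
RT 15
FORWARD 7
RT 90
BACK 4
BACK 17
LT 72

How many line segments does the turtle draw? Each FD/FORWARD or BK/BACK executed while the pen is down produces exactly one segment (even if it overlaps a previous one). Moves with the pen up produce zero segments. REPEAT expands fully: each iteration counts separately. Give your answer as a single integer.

Answer: 0

Derivation:
Executing turtle program step by step:
Start: pos=(3,-2), heading=135, pen down
PU: pen up
FD 16: (3,-2) -> (-8.314,9.314) [heading=135, move]
BK 3: (-8.314,9.314) -> (-6.192,7.192) [heading=135, move]
FD 1: (-6.192,7.192) -> (-6.899,7.899) [heading=135, move]
FD 20: (-6.899,7.899) -> (-21.042,22.042) [heading=135, move]
FD 20: (-21.042,22.042) -> (-35.184,36.184) [heading=135, move]
FD 13: (-35.184,36.184) -> (-44.376,45.376) [heading=135, move]
RT 15: heading 135 -> 120
FD 7: (-44.376,45.376) -> (-47.876,51.438) [heading=120, move]
RT 90: heading 120 -> 30
BK 4: (-47.876,51.438) -> (-51.34,49.438) [heading=30, move]
BK 17: (-51.34,49.438) -> (-66.063,40.938) [heading=30, move]
LT 72: heading 30 -> 102
Final: pos=(-66.063,40.938), heading=102, 0 segment(s) drawn
Segments drawn: 0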